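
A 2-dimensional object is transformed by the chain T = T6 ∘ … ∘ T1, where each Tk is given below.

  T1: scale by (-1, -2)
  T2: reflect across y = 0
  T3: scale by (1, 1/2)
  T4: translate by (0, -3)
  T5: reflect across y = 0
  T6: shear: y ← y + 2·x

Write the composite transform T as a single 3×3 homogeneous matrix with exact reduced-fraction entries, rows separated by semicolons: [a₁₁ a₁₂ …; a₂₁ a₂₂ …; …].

T = [-1 0 0; -2 -1 3; 0 0 1]

T1 = [-1 0 0; 0 -2 0; 0 0 1]
T2·T1 = [-1 0 0; 0 2 0; 0 0 1]
T3·…·T1 = [-1 0 0; 0 1 0; 0 0 1]
T4·…·T1 = [-1 0 0; 0 1 -3; 0 0 1]
T5·…·T1 = [-1 0 0; 0 -1 3; 0 0 1]
T6·…·T1 = [-1 0 0; -2 -1 3; 0 0 1]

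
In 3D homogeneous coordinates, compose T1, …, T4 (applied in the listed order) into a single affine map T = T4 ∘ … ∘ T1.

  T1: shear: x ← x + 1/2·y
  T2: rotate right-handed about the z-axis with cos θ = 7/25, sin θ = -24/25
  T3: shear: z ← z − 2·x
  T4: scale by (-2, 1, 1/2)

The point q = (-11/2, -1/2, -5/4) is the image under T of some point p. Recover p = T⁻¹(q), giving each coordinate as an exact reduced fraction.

p = (0, 5/2, 3)

T1 = [1 1/2 0 0; 0 1 0 0; 0 0 1 0; 0 0 0 1]
T2·T1 = [7/25 11/10 0 0; -24/25 -1/5 0 0; 0 0 1 0; 0 0 0 1]
T3·…·T1 = [7/25 11/10 0 0; -24/25 -1/5 0 0; -14/25 -11/5 1 0; 0 0 0 1]
T4·…·T1 = [-14/25 -11/5 0 0; -24/25 -1/5 0 0; -7/25 -11/10 1/2 0; 0 0 0 1]
det M = -1; M⁻¹ = [1/10 -11/10 0 0; -12/25 7/25 0 0; -1 0 2 0; 0 0 0 1]
M⁻¹ · (-11/2, -1/2, -5/4)ᵀ = (0, 5/2, 3)ᵀ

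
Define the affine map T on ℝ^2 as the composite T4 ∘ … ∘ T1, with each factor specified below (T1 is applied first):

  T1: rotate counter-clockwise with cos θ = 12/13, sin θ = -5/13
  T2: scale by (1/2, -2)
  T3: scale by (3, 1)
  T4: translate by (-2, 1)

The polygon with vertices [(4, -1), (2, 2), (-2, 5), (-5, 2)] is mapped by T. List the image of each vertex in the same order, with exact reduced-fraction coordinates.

T1 rotate counter-clockwise with cos θ = 12/13, sin θ = -5/13: (4, -1) → (43/13, -32/13); (2, 2) → (34/13, 14/13); (-2, 5) → (1/13, 70/13); (-5, 2) → (-50/13, 49/13)
T2 scale by (1/2, -2): (43/13, -32/13) → (43/26, 64/13); (34/13, 14/13) → (17/13, -28/13); (1/13, 70/13) → (1/26, -140/13); (-50/13, 49/13) → (-25/13, -98/13)
T3 scale by (3, 1): (43/26, 64/13) → (129/26, 64/13); (17/13, -28/13) → (51/13, -28/13); (1/26, -140/13) → (3/26, -140/13); (-25/13, -98/13) → (-75/13, -98/13)
T4 translate by (-2, 1): (129/26, 64/13) → (77/26, 77/13); (51/13, -28/13) → (25/13, -15/13); (3/26, -140/13) → (-49/26, -127/13); (-75/13, -98/13) → (-101/13, -85/13)

image vertices: (77/26, 77/13), (25/13, -15/13), (-49/26, -127/13), (-101/13, -85/13)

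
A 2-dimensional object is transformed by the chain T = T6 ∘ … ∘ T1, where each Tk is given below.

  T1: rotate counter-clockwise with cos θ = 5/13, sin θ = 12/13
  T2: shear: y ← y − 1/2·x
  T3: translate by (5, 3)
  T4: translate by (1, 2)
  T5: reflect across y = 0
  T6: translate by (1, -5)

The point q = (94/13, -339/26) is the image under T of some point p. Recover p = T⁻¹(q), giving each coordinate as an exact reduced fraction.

p = (3, 1)

T1 = [5/13 -12/13 0; 12/13 5/13 0; 0 0 1]
T2·T1 = [5/13 -12/13 0; 19/26 11/13 0; 0 0 1]
T3·…·T1 = [5/13 -12/13 5; 19/26 11/13 3; 0 0 1]
T4·…·T1 = [5/13 -12/13 6; 19/26 11/13 5; 0 0 1]
T5·…·T1 = [5/13 -12/13 6; -19/26 -11/13 -5; 0 0 1]
T6·…·T1 = [5/13 -12/13 7; -19/26 -11/13 -10; 0 0 1]
det M = -1; M⁻¹ = [11/13 -12/13 -197/13; -19/26 -5/13 33/26; 0 0 1]
M⁻¹ · (94/13, -339/26)ᵀ = (3, 1)ᵀ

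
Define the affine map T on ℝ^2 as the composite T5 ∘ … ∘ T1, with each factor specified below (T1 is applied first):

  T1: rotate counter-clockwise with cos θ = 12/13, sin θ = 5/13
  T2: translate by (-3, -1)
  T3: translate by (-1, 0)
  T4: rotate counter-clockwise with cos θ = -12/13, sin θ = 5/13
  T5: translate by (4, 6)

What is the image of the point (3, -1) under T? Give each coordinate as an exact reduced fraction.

T1 rotate counter-clockwise with cos θ = 12/13, sin θ = 5/13: (3, -1) → (41/13, 3/13)
T2 translate by (-3, -1): (41/13, 3/13) → (2/13, -10/13)
T3 translate by (-1, 0): (2/13, -10/13) → (-11/13, -10/13)
T4 rotate counter-clockwise with cos θ = -12/13, sin θ = 5/13: (-11/13, -10/13) → (14/13, 5/13)
T5 translate by (4, 6): (14/13, 5/13) → (66/13, 83/13)

T(p) = (66/13, 83/13)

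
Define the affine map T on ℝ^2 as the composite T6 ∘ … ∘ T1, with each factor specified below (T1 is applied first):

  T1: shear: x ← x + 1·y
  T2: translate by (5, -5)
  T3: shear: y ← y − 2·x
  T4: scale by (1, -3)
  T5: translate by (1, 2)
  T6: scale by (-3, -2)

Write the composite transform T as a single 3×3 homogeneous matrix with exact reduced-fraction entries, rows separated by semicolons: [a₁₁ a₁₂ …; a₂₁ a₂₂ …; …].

T = [-3 -3 -18; -12 -6 -94; 0 0 1]

T1 = [1 1 0; 0 1 0; 0 0 1]
T2·T1 = [1 1 5; 0 1 -5; 0 0 1]
T3·…·T1 = [1 1 5; -2 -1 -15; 0 0 1]
T4·…·T1 = [1 1 5; 6 3 45; 0 0 1]
T5·…·T1 = [1 1 6; 6 3 47; 0 0 1]
T6·…·T1 = [-3 -3 -18; -12 -6 -94; 0 0 1]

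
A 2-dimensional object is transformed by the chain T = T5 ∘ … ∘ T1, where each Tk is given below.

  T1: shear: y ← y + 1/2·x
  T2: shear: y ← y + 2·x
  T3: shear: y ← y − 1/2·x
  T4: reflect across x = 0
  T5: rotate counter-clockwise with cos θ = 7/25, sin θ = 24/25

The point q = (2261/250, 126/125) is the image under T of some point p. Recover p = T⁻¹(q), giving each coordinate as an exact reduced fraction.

p = (-7/2, -7/5)

T1 = [1 0 0; 1/2 1 0; 0 0 1]
T2·T1 = [1 0 0; 5/2 1 0; 0 0 1]
T3·…·T1 = [1 0 0; 2 1 0; 0 0 1]
T4·…·T1 = [-1 0 0; 2 1 0; 0 0 1]
T5·…·T1 = [-11/5 -24/25 0; -2/5 7/25 0; 0 0 1]
det M = -1; M⁻¹ = [-7/25 -24/25 0; -2/5 11/5 0; 0 0 1]
M⁻¹ · (2261/250, 126/125)ᵀ = (-7/2, -7/5)ᵀ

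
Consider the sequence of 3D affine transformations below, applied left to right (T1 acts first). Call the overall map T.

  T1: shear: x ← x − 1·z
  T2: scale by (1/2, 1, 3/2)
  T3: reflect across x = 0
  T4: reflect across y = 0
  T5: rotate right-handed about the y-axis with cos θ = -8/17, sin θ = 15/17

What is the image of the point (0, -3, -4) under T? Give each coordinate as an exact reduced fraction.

T(p) = (-74/17, 3, 78/17)

T1 shear: x ← x − 1·z: (0, -3, -4) → (4, -3, -4)
T2 scale by (1/2, 1, 3/2): (4, -3, -4) → (2, -3, -6)
T3 reflect across x = 0: (2, -3, -6) → (-2, -3, -6)
T4 reflect across y = 0: (-2, -3, -6) → (-2, 3, -6)
T5 rotate right-handed about the y-axis with cos θ = -8/17, sin θ = 15/17: (-2, 3, -6) → (-74/17, 3, 78/17)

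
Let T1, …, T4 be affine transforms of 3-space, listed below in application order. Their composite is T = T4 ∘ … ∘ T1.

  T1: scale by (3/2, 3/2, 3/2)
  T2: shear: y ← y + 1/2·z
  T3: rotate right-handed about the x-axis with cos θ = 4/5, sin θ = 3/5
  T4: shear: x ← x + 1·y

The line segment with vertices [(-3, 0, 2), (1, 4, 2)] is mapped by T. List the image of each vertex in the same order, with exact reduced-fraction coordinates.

T1 scale by (3/2, 3/2, 3/2): (-3, 0, 2) → (-9/2, 0, 3); (1, 4, 2) → (3/2, 6, 3)
T2 shear: y ← y + 1/2·z: (-9/2, 0, 3) → (-9/2, 3/2, 3); (3/2, 6, 3) → (3/2, 15/2, 3)
T3 rotate right-handed about the x-axis with cos θ = 4/5, sin θ = 3/5: (-9/2, 3/2, 3) → (-9/2, -3/5, 33/10); (3/2, 15/2, 3) → (3/2, 21/5, 69/10)
T4 shear: x ← x + 1·y: (-9/2, -3/5, 33/10) → (-51/10, -3/5, 33/10); (3/2, 21/5, 69/10) → (57/10, 21/5, 69/10)

image vertices: (-51/10, -3/5, 33/10), (57/10, 21/5, 69/10)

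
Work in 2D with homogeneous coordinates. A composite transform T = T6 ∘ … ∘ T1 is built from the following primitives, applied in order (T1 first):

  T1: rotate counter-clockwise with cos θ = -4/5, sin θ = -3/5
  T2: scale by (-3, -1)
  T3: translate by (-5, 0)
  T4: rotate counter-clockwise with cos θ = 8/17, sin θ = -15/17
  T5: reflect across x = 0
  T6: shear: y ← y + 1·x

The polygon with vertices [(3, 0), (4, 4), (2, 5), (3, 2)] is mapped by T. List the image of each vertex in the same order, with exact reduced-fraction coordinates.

T1 rotate counter-clockwise with cos θ = -4/5, sin θ = -3/5: (3, 0) → (-12/5, -9/5); (4, 4) → (-4/5, -28/5); (2, 5) → (7/5, -26/5); (3, 2) → (-6/5, -17/5)
T2 scale by (-3, -1): (-12/5, -9/5) → (36/5, 9/5); (-4/5, -28/5) → (12/5, 28/5); (7/5, -26/5) → (-21/5, 26/5); (-6/5, -17/5) → (18/5, 17/5)
T3 translate by (-5, 0): (36/5, 9/5) → (11/5, 9/5); (12/5, 28/5) → (-13/5, 28/5); (-21/5, 26/5) → (-46/5, 26/5); (18/5, 17/5) → (-7/5, 17/5)
T4 rotate counter-clockwise with cos θ = 8/17, sin θ = -15/17: (11/5, 9/5) → (223/85, -93/85); (-13/5, 28/5) → (316/85, 419/85); (-46/5, 26/5) → (22/85, 898/85); (-7/5, 17/5) → (199/85, 241/85)
T5 reflect across x = 0: (223/85, -93/85) → (-223/85, -93/85); (316/85, 419/85) → (-316/85, 419/85); (22/85, 898/85) → (-22/85, 898/85); (199/85, 241/85) → (-199/85, 241/85)
T6 shear: y ← y + 1·x: (-223/85, -93/85) → (-223/85, -316/85); (-316/85, 419/85) → (-316/85, 103/85); (-22/85, 898/85) → (-22/85, 876/85); (-199/85, 241/85) → (-199/85, 42/85)

image vertices: (-223/85, -316/85), (-316/85, 103/85), (-22/85, 876/85), (-199/85, 42/85)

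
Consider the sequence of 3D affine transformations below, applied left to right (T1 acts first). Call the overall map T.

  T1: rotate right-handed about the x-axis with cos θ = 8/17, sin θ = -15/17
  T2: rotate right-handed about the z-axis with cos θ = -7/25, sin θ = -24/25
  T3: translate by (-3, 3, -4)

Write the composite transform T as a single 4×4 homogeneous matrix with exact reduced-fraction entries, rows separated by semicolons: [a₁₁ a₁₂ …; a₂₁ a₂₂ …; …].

T1 = [1 0 0 0; 0 8/17 15/17 0; 0 -15/17 8/17 0; 0 0 0 1]
T2·T1 = [-7/25 192/425 72/85 0; -24/25 -56/425 -21/85 0; 0 -15/17 8/17 0; 0 0 0 1]
T3·…·T1 = [-7/25 192/425 72/85 -3; -24/25 -56/425 -21/85 3; 0 -15/17 8/17 -4; 0 0 0 1]

T = [-7/25 192/425 72/85 -3; -24/25 -56/425 -21/85 3; 0 -15/17 8/17 -4; 0 0 0 1]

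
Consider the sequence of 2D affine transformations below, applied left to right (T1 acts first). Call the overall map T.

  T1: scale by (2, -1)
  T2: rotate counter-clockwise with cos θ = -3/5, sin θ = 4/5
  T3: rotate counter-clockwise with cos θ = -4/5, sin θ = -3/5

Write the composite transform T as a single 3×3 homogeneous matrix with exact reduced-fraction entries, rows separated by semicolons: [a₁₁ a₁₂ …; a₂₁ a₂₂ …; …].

T1 = [2 0 0; 0 -1 0; 0 0 1]
T2·T1 = [-6/5 4/5 0; 8/5 3/5 0; 0 0 1]
T3·…·T1 = [48/25 -7/25 0; -14/25 -24/25 0; 0 0 1]

T = [48/25 -7/25 0; -14/25 -24/25 0; 0 0 1]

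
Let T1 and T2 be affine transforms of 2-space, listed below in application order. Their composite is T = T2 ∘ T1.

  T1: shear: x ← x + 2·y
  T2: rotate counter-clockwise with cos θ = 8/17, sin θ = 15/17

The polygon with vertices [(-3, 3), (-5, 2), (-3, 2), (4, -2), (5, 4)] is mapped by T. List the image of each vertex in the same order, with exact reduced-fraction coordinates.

image vertices: (-21/17, 69/17), (-38/17, 1/17), (-22/17, 31/17), (30/17, -16/17), (44/17, 227/17)

T1 shear: x ← x + 2·y: (-3, 3) → (3, 3); (-5, 2) → (-1, 2); (-3, 2) → (1, 2); (4, -2) → (0, -2); (5, 4) → (13, 4)
T2 rotate counter-clockwise with cos θ = 8/17, sin θ = 15/17: (3, 3) → (-21/17, 69/17); (-1, 2) → (-38/17, 1/17); (1, 2) → (-22/17, 31/17); (0, -2) → (30/17, -16/17); (13, 4) → (44/17, 227/17)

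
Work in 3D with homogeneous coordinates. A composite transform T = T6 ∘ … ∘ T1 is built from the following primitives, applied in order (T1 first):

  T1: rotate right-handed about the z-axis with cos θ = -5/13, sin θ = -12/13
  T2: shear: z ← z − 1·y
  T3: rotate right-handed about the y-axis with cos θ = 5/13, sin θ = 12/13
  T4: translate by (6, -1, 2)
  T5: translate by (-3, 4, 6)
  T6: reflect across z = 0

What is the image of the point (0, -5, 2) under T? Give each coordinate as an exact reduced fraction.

T1 rotate right-handed about the z-axis with cos θ = -5/13, sin θ = -12/13: (0, -5, 2) → (-60/13, 25/13, 2)
T2 shear: z ← z − 1·y: (-60/13, 25/13, 2) → (-60/13, 25/13, 1/13)
T3 rotate right-handed about the y-axis with cos θ = 5/13, sin θ = 12/13: (-60/13, 25/13, 1/13) → (-288/169, 25/13, 725/169)
T4 translate by (6, -1, 2): (-288/169, 25/13, 725/169) → (726/169, 12/13, 1063/169)
T5 translate by (-3, 4, 6): (726/169, 12/13, 1063/169) → (219/169, 64/13, 2077/169)
T6 reflect across z = 0: (219/169, 64/13, 2077/169) → (219/169, 64/13, -2077/169)

T(p) = (219/169, 64/13, -2077/169)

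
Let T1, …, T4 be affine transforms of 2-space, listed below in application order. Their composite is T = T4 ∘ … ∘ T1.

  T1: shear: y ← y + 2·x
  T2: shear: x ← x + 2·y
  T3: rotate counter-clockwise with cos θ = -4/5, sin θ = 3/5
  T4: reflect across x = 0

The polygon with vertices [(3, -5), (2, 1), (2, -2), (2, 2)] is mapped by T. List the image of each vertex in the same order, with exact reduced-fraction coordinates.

T1 shear: y ← y + 2·x: (3, -5) → (3, 1); (2, 1) → (2, 5); (2, -2) → (2, 2); (2, 2) → (2, 6)
T2 shear: x ← x + 2·y: (3, 1) → (5, 1); (2, 5) → (12, 5); (2, 2) → (6, 2); (2, 6) → (14, 6)
T3 rotate counter-clockwise with cos θ = -4/5, sin θ = 3/5: (5, 1) → (-23/5, 11/5); (12, 5) → (-63/5, 16/5); (6, 2) → (-6, 2); (14, 6) → (-74/5, 18/5)
T4 reflect across x = 0: (-23/5, 11/5) → (23/5, 11/5); (-63/5, 16/5) → (63/5, 16/5); (-6, 2) → (6, 2); (-74/5, 18/5) → (74/5, 18/5)

image vertices: (23/5, 11/5), (63/5, 16/5), (6, 2), (74/5, 18/5)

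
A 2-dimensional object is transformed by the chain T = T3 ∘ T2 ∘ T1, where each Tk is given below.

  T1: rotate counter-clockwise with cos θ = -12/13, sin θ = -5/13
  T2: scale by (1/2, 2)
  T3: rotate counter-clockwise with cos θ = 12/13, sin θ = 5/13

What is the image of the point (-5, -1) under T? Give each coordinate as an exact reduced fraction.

T1 rotate counter-clockwise with cos θ = -12/13, sin θ = -5/13: (-5, -1) → (55/13, 37/13)
T2 scale by (1/2, 2): (55/13, 37/13) → (55/26, 74/13)
T3 rotate counter-clockwise with cos θ = 12/13, sin θ = 5/13: (55/26, 74/13) → (-40/169, 2051/338)

T(p) = (-40/169, 2051/338)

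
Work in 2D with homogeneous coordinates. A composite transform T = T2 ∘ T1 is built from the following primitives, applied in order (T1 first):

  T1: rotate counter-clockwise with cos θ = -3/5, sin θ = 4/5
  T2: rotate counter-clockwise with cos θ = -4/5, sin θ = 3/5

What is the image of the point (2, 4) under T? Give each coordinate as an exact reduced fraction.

T(p) = (4, -2)

T1 rotate counter-clockwise with cos θ = -3/5, sin θ = 4/5: (2, 4) → (-22/5, -4/5)
T2 rotate counter-clockwise with cos θ = -4/5, sin θ = 3/5: (-22/5, -4/5) → (4, -2)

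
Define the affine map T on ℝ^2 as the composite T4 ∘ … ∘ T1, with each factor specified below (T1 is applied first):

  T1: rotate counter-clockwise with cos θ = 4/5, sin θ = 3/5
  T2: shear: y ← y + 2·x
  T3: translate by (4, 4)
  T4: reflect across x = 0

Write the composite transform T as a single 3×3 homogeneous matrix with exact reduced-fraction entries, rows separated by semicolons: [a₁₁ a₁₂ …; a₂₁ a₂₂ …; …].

T = [-4/5 3/5 -4; 11/5 -2/5 4; 0 0 1]

T1 = [4/5 -3/5 0; 3/5 4/5 0; 0 0 1]
T2·T1 = [4/5 -3/5 0; 11/5 -2/5 0; 0 0 1]
T3·…·T1 = [4/5 -3/5 4; 11/5 -2/5 4; 0 0 1]
T4·…·T1 = [-4/5 3/5 -4; 11/5 -2/5 4; 0 0 1]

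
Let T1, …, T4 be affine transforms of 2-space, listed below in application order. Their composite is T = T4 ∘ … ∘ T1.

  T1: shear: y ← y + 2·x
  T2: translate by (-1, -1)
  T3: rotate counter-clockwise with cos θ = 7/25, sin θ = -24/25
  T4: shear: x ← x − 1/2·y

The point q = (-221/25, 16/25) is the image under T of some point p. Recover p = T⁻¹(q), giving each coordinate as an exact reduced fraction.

T1 = [1 0 0; 2 1 0; 0 0 1]
T2·T1 = [1 0 -1; 2 1 -1; 0 0 1]
T3·…·T1 = [11/5 24/25 -31/25; -2/5 7/25 17/25; 0 0 1]
T4·…·T1 = [12/5 41/50 -79/50; -2/5 7/25 17/25; 0 0 1]
det M = 1; M⁻¹ = [7/25 -41/50 1; 2/5 12/5 -1; 0 0 1]
M⁻¹ · (-221/25, 16/25)ᵀ = (-2, -3)ᵀ

p = (-2, -3)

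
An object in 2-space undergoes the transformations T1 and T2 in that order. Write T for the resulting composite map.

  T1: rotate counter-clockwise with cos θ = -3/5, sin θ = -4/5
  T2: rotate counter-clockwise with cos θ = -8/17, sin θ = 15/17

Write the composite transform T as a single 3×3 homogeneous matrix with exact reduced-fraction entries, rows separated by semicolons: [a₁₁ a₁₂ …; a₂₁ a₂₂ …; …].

T1 = [-3/5 4/5 0; -4/5 -3/5 0; 0 0 1]
T2·T1 = [84/85 13/85 0; -13/85 84/85 0; 0 0 1]

T = [84/85 13/85 0; -13/85 84/85 0; 0 0 1]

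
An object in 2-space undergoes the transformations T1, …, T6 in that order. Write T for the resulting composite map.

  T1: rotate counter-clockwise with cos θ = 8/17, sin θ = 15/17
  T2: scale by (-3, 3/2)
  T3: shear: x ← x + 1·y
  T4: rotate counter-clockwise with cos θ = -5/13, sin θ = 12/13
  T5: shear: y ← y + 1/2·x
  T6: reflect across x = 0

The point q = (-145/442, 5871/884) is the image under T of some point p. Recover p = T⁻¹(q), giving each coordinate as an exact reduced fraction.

T1 = [8/17 -15/17 0; 15/17 8/17 0; 0 0 1]
T2·T1 = [-24/17 45/17 0; 45/34 12/17 0; 0 0 1]
T3·…·T1 = [-3/34 57/17 0; 45/34 12/17 0; 0 0 1]
T4·…·T1 = [-525/442 -33/17 0; -261/442 48/17 0; 0 0 1]
T5·…·T1 = [-525/442 -33/17 0; -1047/884 63/34 0; 0 0 1]
T6·…·T1 = [525/442 33/17 0; -1047/884 63/34 0; 0 0 1]
det M = 9/2; M⁻¹ = [7/17 -22/51 0; 349/1326 175/663 0; 0 0 1]
M⁻¹ · (-145/442, 5871/884)ᵀ = (-3, 5/3)ᵀ

p = (-3, 5/3)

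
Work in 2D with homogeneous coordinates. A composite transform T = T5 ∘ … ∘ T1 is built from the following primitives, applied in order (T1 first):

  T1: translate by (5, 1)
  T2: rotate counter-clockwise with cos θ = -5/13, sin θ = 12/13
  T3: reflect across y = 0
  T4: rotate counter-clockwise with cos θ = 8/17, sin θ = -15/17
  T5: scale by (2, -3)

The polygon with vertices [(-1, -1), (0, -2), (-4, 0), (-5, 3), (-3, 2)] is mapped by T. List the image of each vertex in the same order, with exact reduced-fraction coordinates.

T1 translate by (5, 1): (-1, -1) → (4, 0); (0, -2) → (5, -1); (-4, 0) → (1, 1); (-5, 3) → (0, 4); (-3, 2) → (2, 3)
T2 rotate counter-clockwise with cos θ = -5/13, sin θ = 12/13: (4, 0) → (-20/13, 48/13); (5, -1) → (-1, 5); (1, 1) → (-17/13, 7/13); (0, 4) → (-48/13, -20/13); (2, 3) → (-46/13, 9/13)
T3 reflect across y = 0: (-20/13, 48/13) → (-20/13, -48/13); (-1, 5) → (-1, -5); (-17/13, 7/13) → (-17/13, -7/13); (-48/13, -20/13) → (-48/13, 20/13); (-46/13, 9/13) → (-46/13, -9/13)
T4 rotate counter-clockwise with cos θ = 8/17, sin θ = -15/17: (-20/13, -48/13) → (-880/221, -84/221); (-1, -5) → (-83/17, -25/17); (-17/13, -7/13) → (-241/221, 199/221); (-48/13, 20/13) → (-84/221, 880/221); (-46/13, -9/13) → (-503/221, 618/221)
T5 scale by (2, -3): (-880/221, -84/221) → (-1760/221, 252/221); (-83/17, -25/17) → (-166/17, 75/17); (-241/221, 199/221) → (-482/221, -597/221); (-84/221, 880/221) → (-168/221, -2640/221); (-503/221, 618/221) → (-1006/221, -1854/221)

image vertices: (-1760/221, 252/221), (-166/17, 75/17), (-482/221, -597/221), (-168/221, -2640/221), (-1006/221, -1854/221)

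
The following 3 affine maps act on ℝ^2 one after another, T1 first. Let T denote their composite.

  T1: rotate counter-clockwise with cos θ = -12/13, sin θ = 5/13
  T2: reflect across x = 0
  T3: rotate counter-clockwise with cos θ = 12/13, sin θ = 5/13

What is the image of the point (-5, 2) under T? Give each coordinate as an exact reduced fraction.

T1 rotate counter-clockwise with cos θ = -12/13, sin θ = 5/13: (-5, 2) → (50/13, -49/13)
T2 reflect across x = 0: (50/13, -49/13) → (-50/13, -49/13)
T3 rotate counter-clockwise with cos θ = 12/13, sin θ = 5/13: (-50/13, -49/13) → (-355/169, -838/169)

T(p) = (-355/169, -838/169)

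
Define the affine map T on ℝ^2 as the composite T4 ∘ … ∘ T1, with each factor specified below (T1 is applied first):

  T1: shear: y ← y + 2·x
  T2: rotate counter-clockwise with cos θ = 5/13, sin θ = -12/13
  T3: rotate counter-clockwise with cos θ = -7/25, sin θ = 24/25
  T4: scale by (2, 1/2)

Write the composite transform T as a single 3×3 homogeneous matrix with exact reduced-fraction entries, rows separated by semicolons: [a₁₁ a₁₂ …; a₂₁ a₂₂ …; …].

T = [-62/65 -408/325 0; 71/65 253/650 0; 0 0 1]

T1 = [1 0 0; 2 1 0; 0 0 1]
T2·T1 = [29/13 12/13 0; -2/13 5/13 0; 0 0 1]
T3·…·T1 = [-31/65 -204/325 0; 142/65 253/325 0; 0 0 1]
T4·…·T1 = [-62/65 -408/325 0; 71/65 253/650 0; 0 0 1]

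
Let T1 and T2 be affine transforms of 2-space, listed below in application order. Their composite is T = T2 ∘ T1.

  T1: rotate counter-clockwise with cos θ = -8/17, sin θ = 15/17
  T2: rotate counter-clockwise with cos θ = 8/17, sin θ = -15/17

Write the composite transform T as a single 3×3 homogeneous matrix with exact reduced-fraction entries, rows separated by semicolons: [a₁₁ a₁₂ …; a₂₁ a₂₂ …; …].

T1 = [-8/17 -15/17 0; 15/17 -8/17 0; 0 0 1]
T2·T1 = [161/289 -240/289 0; 240/289 161/289 0; 0 0 1]

T = [161/289 -240/289 0; 240/289 161/289 0; 0 0 1]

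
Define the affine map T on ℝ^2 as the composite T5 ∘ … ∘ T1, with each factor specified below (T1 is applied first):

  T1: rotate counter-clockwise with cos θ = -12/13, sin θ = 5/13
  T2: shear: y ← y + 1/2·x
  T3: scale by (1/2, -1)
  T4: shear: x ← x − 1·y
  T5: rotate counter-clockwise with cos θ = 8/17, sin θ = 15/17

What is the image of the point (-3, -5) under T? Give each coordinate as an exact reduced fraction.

T1 rotate counter-clockwise with cos θ = -12/13, sin θ = 5/13: (-3, -5) → (61/13, 45/13)
T2 shear: y ← y + 1/2·x: (61/13, 45/13) → (61/13, 151/26)
T3 scale by (1/2, -1): (61/13, 151/26) → (61/26, -151/26)
T4 shear: x ← x − 1·y: (61/26, -151/26) → (106/13, -151/26)
T5 rotate counter-clockwise with cos θ = 8/17, sin θ = 15/17: (106/13, -151/26) → (233/26, 58/13)

T(p) = (233/26, 58/13)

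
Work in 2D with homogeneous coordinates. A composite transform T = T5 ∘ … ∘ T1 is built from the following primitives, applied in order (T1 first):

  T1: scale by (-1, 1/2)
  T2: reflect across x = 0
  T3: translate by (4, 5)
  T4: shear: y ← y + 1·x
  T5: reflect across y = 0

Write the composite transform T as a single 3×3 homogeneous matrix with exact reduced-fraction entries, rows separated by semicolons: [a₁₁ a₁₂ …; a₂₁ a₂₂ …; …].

T1 = [-1 0 0; 0 1/2 0; 0 0 1]
T2·T1 = [1 0 0; 0 1/2 0; 0 0 1]
T3·…·T1 = [1 0 4; 0 1/2 5; 0 0 1]
T4·…·T1 = [1 0 4; 1 1/2 9; 0 0 1]
T5·…·T1 = [1 0 4; -1 -1/2 -9; 0 0 1]

T = [1 0 4; -1 -1/2 -9; 0 0 1]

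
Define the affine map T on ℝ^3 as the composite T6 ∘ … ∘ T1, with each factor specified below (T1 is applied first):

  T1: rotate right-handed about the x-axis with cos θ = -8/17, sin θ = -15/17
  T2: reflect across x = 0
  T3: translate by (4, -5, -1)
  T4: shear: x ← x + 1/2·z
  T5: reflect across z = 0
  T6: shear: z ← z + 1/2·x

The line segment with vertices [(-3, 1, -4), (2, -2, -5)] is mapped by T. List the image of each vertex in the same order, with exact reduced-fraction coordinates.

T1 rotate right-handed about the x-axis with cos θ = -8/17, sin θ = -15/17: (-3, 1, -4) → (-3, -4, 1); (2, -2, -5) → (2, -59/17, 70/17)
T2 reflect across x = 0: (-3, -4, 1) → (3, -4, 1); (2, -59/17, 70/17) → (-2, -59/17, 70/17)
T3 translate by (4, -5, -1): (3, -4, 1) → (7, -9, 0); (-2, -59/17, 70/17) → (2, -144/17, 53/17)
T4 shear: x ← x + 1/2·z: (7, -9, 0) → (7, -9, 0); (2, -144/17, 53/17) → (121/34, -144/17, 53/17)
T5 reflect across z = 0: (7, -9, 0) → (7, -9, 0); (121/34, -144/17, 53/17) → (121/34, -144/17, -53/17)
T6 shear: z ← z + 1/2·x: (7, -9, 0) → (7, -9, 7/2); (121/34, -144/17, -53/17) → (121/34, -144/17, -91/68)

image vertices: (7, -9, 7/2), (121/34, -144/17, -91/68)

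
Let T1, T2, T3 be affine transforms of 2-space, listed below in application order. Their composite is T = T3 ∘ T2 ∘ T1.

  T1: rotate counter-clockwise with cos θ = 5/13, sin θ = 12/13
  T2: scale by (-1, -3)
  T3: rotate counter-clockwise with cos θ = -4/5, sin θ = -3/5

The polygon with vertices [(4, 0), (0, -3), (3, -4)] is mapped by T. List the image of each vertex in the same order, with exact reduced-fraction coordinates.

T1 rotate counter-clockwise with cos θ = 5/13, sin θ = 12/13: (4, 0) → (20/13, 48/13); (0, -3) → (36/13, -15/13); (3, -4) → (63/13, 16/13)
T2 scale by (-1, -3): (20/13, 48/13) → (-20/13, -144/13); (36/13, -15/13) → (-36/13, 45/13); (63/13, 16/13) → (-63/13, -48/13)
T3 rotate counter-clockwise with cos θ = -4/5, sin θ = -3/5: (-20/13, -144/13) → (-352/65, 636/65); (-36/13, 45/13) → (279/65, -72/65); (-63/13, -48/13) → (108/65, 381/65)

image vertices: (-352/65, 636/65), (279/65, -72/65), (108/65, 381/65)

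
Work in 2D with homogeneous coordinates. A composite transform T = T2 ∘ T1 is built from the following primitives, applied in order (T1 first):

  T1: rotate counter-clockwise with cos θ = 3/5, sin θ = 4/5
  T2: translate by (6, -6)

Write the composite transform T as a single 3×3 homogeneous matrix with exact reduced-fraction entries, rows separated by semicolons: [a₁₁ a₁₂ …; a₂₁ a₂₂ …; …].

T1 = [3/5 -4/5 0; 4/5 3/5 0; 0 0 1]
T2·T1 = [3/5 -4/5 6; 4/5 3/5 -6; 0 0 1]

T = [3/5 -4/5 6; 4/5 3/5 -6; 0 0 1]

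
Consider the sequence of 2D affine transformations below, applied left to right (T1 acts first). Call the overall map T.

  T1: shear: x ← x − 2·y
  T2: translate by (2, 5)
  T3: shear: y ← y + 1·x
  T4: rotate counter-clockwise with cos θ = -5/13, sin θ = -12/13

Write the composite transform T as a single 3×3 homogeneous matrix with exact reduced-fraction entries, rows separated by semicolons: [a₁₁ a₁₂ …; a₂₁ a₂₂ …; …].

T = [7/13 -2/13 74/13; -17/13 29/13 -59/13; 0 0 1]

T1 = [1 -2 0; 0 1 0; 0 0 1]
T2·T1 = [1 -2 2; 0 1 5; 0 0 1]
T3·…·T1 = [1 -2 2; 1 -1 7; 0 0 1]
T4·…·T1 = [7/13 -2/13 74/13; -17/13 29/13 -59/13; 0 0 1]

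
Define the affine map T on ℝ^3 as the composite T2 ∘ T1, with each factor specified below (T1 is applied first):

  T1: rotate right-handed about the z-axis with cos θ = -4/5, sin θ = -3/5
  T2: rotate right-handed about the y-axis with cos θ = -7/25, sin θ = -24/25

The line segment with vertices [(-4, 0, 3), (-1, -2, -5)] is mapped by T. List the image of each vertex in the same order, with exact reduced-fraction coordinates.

image vertices: (-472/125, 12/5, 279/125), (614/125, 11/5, 127/125)

T1 rotate right-handed about the z-axis with cos θ = -4/5, sin θ = -3/5: (-4, 0, 3) → (16/5, 12/5, 3); (-1, -2, -5) → (-2/5, 11/5, -5)
T2 rotate right-handed about the y-axis with cos θ = -7/25, sin θ = -24/25: (16/5, 12/5, 3) → (-472/125, 12/5, 279/125); (-2/5, 11/5, -5) → (614/125, 11/5, 127/125)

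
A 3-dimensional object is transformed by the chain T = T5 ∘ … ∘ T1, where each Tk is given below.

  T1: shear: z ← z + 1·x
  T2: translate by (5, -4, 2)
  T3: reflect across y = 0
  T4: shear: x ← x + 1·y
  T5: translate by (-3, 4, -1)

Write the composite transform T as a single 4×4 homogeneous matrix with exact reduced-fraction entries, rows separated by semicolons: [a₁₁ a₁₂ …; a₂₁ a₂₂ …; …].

T1 = [1 0 0 0; 0 1 0 0; 1 0 1 0; 0 0 0 1]
T2·T1 = [1 0 0 5; 0 1 0 -4; 1 0 1 2; 0 0 0 1]
T3·…·T1 = [1 0 0 5; 0 -1 0 4; 1 0 1 2; 0 0 0 1]
T4·…·T1 = [1 -1 0 9; 0 -1 0 4; 1 0 1 2; 0 0 0 1]
T5·…·T1 = [1 -1 0 6; 0 -1 0 8; 1 0 1 1; 0 0 0 1]

T = [1 -1 0 6; 0 -1 0 8; 1 0 1 1; 0 0 0 1]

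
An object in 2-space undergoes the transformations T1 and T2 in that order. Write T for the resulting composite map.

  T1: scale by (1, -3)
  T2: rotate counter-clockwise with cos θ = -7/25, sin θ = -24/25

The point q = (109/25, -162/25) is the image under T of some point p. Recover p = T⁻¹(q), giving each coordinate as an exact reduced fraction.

p = (5, -2)

T1 = [1 0 0; 0 -3 0; 0 0 1]
T2·T1 = [-7/25 -72/25 0; -24/25 21/25 0; 0 0 1]
det M = -3; M⁻¹ = [-7/25 -24/25 0; -8/25 7/75 0; 0 0 1]
M⁻¹ · (109/25, -162/25)ᵀ = (5, -2)ᵀ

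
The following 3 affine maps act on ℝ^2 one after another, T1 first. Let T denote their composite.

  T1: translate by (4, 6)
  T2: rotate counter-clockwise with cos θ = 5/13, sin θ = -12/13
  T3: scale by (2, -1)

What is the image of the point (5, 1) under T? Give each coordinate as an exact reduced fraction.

T1 translate by (4, 6): (5, 1) → (9, 7)
T2 rotate counter-clockwise with cos θ = 5/13, sin θ = -12/13: (9, 7) → (129/13, -73/13)
T3 scale by (2, -1): (129/13, -73/13) → (258/13, 73/13)

T(p) = (258/13, 73/13)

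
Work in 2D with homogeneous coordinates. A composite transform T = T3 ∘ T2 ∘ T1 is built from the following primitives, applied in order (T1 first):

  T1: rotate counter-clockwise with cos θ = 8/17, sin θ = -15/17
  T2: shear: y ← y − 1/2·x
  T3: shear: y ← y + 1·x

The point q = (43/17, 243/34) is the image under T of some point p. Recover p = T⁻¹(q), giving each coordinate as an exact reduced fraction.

p = (-4, 5)

T1 = [8/17 15/17 0; -15/17 8/17 0; 0 0 1]
T2·T1 = [8/17 15/17 0; -19/17 1/34 0; 0 0 1]
T3·…·T1 = [8/17 15/17 0; -11/17 31/34 0; 0 0 1]
det M = 1; M⁻¹ = [31/34 -15/17 0; 11/17 8/17 0; 0 0 1]
M⁻¹ · (43/17, 243/34)ᵀ = (-4, 5)ᵀ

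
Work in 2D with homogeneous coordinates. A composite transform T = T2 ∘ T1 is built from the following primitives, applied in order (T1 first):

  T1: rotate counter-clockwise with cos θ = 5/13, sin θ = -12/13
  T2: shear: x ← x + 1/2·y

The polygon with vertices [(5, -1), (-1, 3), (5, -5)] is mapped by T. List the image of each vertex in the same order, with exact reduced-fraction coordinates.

image vertices: (-3/2, -5), (89/26, 27/13), (-155/26, -85/13)

T1 rotate counter-clockwise with cos θ = 5/13, sin θ = -12/13: (5, -1) → (1, -5); (-1, 3) → (31/13, 27/13); (5, -5) → (-35/13, -85/13)
T2 shear: x ← x + 1/2·y: (1, -5) → (-3/2, -5); (31/13, 27/13) → (89/26, 27/13); (-35/13, -85/13) → (-155/26, -85/13)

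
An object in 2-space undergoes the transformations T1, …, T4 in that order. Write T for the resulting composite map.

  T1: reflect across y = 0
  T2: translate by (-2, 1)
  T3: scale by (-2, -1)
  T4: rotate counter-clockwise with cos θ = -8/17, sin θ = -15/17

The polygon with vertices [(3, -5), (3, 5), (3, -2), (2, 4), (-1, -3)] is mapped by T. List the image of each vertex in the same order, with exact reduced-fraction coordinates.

T1 reflect across y = 0: (3, -5) → (3, 5); (3, 5) → (3, -5); (3, -2) → (3, 2); (2, 4) → (2, -4); (-1, -3) → (-1, 3)
T2 translate by (-2, 1): (3, 5) → (1, 6); (3, -5) → (1, -4); (3, 2) → (1, 3); (2, -4) → (0, -3); (-1, 3) → (-3, 4)
T3 scale by (-2, -1): (1, 6) → (-2, -6); (1, -4) → (-2, 4); (1, 3) → (-2, -3); (0, -3) → (0, 3); (-3, 4) → (6, -4)
T4 rotate counter-clockwise with cos θ = -8/17, sin θ = -15/17: (-2, -6) → (-74/17, 78/17); (-2, 4) → (76/17, -2/17); (-2, -3) → (-29/17, 54/17); (0, 3) → (45/17, -24/17); (6, -4) → (-108/17, -58/17)

image vertices: (-74/17, 78/17), (76/17, -2/17), (-29/17, 54/17), (45/17, -24/17), (-108/17, -58/17)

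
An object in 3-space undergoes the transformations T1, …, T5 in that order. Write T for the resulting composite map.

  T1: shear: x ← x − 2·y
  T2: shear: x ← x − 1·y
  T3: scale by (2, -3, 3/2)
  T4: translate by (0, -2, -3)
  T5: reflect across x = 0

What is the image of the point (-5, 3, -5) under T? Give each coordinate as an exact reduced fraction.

T1 shear: x ← x − 2·y: (-5, 3, -5) → (-11, 3, -5)
T2 shear: x ← x − 1·y: (-11, 3, -5) → (-14, 3, -5)
T3 scale by (2, -3, 3/2): (-14, 3, -5) → (-28, -9, -15/2)
T4 translate by (0, -2, -3): (-28, -9, -15/2) → (-28, -11, -21/2)
T5 reflect across x = 0: (-28, -11, -21/2) → (28, -11, -21/2)

T(p) = (28, -11, -21/2)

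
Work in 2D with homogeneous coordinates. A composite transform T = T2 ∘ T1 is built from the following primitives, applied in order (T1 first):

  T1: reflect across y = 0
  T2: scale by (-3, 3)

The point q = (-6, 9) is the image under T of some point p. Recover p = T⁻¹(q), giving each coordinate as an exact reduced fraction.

T1 = [1 0 0; 0 -1 0; 0 0 1]
T2·T1 = [-3 0 0; 0 -3 0; 0 0 1]
det M = 9; M⁻¹ = [-1/3 0 0; 0 -1/3 0; 0 0 1]
M⁻¹ · (-6, 9)ᵀ = (2, -3)ᵀ

p = (2, -3)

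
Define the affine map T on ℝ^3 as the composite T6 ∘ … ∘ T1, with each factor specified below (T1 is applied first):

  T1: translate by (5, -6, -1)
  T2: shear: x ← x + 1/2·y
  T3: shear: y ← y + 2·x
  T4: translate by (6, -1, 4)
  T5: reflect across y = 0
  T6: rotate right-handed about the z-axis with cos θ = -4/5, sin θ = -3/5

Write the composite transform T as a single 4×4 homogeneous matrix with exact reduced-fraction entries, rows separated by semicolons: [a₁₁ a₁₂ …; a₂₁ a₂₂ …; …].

T = [-2 -8/5 0 -23/5; 1 13/10 0 -36/5; 0 0 1 3; 0 0 0 1]

T1 = [1 0 0 5; 0 1 0 -6; 0 0 1 -1; 0 0 0 1]
T2·T1 = [1 1/2 0 2; 0 1 0 -6; 0 0 1 -1; 0 0 0 1]
T3·…·T1 = [1 1/2 0 2; 2 2 0 -2; 0 0 1 -1; 0 0 0 1]
T4·…·T1 = [1 1/2 0 8; 2 2 0 -3; 0 0 1 3; 0 0 0 1]
T5·…·T1 = [1 1/2 0 8; -2 -2 0 3; 0 0 1 3; 0 0 0 1]
T6·…·T1 = [-2 -8/5 0 -23/5; 1 13/10 0 -36/5; 0 0 1 3; 0 0 0 1]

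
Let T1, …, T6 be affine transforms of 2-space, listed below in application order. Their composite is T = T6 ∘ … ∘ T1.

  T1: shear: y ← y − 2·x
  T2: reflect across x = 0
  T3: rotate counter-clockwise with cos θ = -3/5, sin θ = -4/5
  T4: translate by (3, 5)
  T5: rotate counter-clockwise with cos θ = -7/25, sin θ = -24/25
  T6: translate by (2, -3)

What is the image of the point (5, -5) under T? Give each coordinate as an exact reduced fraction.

T1 shear: y ← y − 2·x: (5, -5) → (5, -15)
T2 reflect across x = 0: (5, -15) → (-5, -15)
T3 rotate counter-clockwise with cos θ = -3/5, sin θ = -4/5: (-5, -15) → (-9, 13)
T4 translate by (3, 5): (-9, 13) → (-6, 18)
T5 rotate counter-clockwise with cos θ = -7/25, sin θ = -24/25: (-6, 18) → (474/25, 18/25)
T6 translate by (2, -3): (474/25, 18/25) → (524/25, -57/25)

T(p) = (524/25, -57/25)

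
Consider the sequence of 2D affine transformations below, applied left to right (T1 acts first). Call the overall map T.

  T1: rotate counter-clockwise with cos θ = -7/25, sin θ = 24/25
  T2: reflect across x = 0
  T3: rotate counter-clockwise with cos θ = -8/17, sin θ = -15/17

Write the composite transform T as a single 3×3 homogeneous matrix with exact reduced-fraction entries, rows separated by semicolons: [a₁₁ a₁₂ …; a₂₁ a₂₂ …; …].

T1 = [-7/25 -24/25 0; 24/25 -7/25 0; 0 0 1]
T2·T1 = [7/25 24/25 0; 24/25 -7/25 0; 0 0 1]
T3·…·T1 = [304/425 -297/425 0; -297/425 -304/425 0; 0 0 1]

T = [304/425 -297/425 0; -297/425 -304/425 0; 0 0 1]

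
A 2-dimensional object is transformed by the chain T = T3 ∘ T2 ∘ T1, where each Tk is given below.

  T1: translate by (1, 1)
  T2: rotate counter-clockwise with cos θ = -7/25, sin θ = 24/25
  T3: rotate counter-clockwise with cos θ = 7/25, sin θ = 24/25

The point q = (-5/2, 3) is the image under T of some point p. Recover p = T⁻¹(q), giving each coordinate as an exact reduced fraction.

p = (3/2, -4)

T1 = [1 0 1; 0 1 1; 0 0 1]
T2·T1 = [-7/25 -24/25 -31/25; 24/25 -7/25 17/25; 0 0 1]
T3·…·T1 = [-1 0 -1; 0 -1 -1; 0 0 1]
det M = 1; M⁻¹ = [-1 0 -1; 0 -1 -1; 0 0 1]
M⁻¹ · (-5/2, 3)ᵀ = (3/2, -4)ᵀ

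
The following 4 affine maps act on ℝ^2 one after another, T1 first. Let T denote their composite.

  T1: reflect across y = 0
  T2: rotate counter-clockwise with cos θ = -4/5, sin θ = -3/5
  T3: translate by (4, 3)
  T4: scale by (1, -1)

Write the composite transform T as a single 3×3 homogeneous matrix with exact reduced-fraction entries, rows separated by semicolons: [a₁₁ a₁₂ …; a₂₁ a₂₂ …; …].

T = [-4/5 -3/5 4; 3/5 -4/5 -3; 0 0 1]

T1 = [1 0 0; 0 -1 0; 0 0 1]
T2·T1 = [-4/5 -3/5 0; -3/5 4/5 0; 0 0 1]
T3·…·T1 = [-4/5 -3/5 4; -3/5 4/5 3; 0 0 1]
T4·…·T1 = [-4/5 -3/5 4; 3/5 -4/5 -3; 0 0 1]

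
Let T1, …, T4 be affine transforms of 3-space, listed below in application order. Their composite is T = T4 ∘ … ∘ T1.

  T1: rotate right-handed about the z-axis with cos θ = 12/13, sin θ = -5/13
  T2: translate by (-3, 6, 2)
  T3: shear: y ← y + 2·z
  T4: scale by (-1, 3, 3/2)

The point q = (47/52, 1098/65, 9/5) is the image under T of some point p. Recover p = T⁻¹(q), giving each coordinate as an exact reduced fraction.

T1 = [12/13 5/13 0 0; -5/13 12/13 0 0; 0 0 1 0; 0 0 0 1]
T2·T1 = [12/13 5/13 0 -3; -5/13 12/13 0 6; 0 0 1 2; 0 0 0 1]
T3·…·T1 = [12/13 5/13 0 -3; -5/13 12/13 2 10; 0 0 1 2; 0 0 0 1]
T4·…·T1 = [-12/13 -5/13 0 3; -15/13 36/13 6 30; 0 0 3/2 3; 0 0 0 1]
det M = -9/2; M⁻¹ = [-12/13 -5/39 20/39 66/13; -5/13 4/13 -16/13 -57/13; 0 0 2/3 -2; 0 0 0 1]
M⁻¹ · (47/52, 1098/65, 9/5)ᵀ = (3, -7/4, -4/5)ᵀ

p = (3, -7/4, -4/5)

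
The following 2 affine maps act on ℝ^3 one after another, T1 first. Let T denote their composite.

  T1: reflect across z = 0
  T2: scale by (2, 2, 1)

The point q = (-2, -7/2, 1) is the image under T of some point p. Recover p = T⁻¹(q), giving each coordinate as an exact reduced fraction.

T1 = [1 0 0 0; 0 1 0 0; 0 0 -1 0; 0 0 0 1]
T2·T1 = [2 0 0 0; 0 2 0 0; 0 0 -1 0; 0 0 0 1]
det M = -4; M⁻¹ = [1/2 0 0 0; 0 1/2 0 0; 0 0 -1 0; 0 0 0 1]
M⁻¹ · (-2, -7/2, 1)ᵀ = (-1, -7/4, -1)ᵀ

p = (-1, -7/4, -1)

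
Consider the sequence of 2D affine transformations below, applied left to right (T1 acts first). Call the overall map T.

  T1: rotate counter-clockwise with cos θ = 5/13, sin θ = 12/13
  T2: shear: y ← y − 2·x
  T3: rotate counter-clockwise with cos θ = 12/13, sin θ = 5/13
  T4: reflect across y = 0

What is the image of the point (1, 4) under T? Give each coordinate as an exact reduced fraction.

T(p) = (-1106/169, -1201/169)

T1 rotate counter-clockwise with cos θ = 5/13, sin θ = 12/13: (1, 4) → (-43/13, 32/13)
T2 shear: y ← y − 2·x: (-43/13, 32/13) → (-43/13, 118/13)
T3 rotate counter-clockwise with cos θ = 12/13, sin θ = 5/13: (-43/13, 118/13) → (-1106/169, 1201/169)
T4 reflect across y = 0: (-1106/169, 1201/169) → (-1106/169, -1201/169)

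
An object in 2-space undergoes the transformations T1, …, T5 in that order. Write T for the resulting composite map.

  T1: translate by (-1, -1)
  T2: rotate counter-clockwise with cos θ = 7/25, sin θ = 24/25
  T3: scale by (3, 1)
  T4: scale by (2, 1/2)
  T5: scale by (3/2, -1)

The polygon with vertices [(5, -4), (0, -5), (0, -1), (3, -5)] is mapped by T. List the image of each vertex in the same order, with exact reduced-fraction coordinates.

image vertices: (1332/25, -61/50), (1233/25, 33/25), (369/25, 19/25), (1422/25, -3/25)

T1 translate by (-1, -1): (5, -4) → (4, -5); (0, -5) → (-1, -6); (0, -1) → (-1, -2); (3, -5) → (2, -6)
T2 rotate counter-clockwise with cos θ = 7/25, sin θ = 24/25: (4, -5) → (148/25, 61/25); (-1, -6) → (137/25, -66/25); (-1, -2) → (41/25, -38/25); (2, -6) → (158/25, 6/25)
T3 scale by (3, 1): (148/25, 61/25) → (444/25, 61/25); (137/25, -66/25) → (411/25, -66/25); (41/25, -38/25) → (123/25, -38/25); (158/25, 6/25) → (474/25, 6/25)
T4 scale by (2, 1/2): (444/25, 61/25) → (888/25, 61/50); (411/25, -66/25) → (822/25, -33/25); (123/25, -38/25) → (246/25, -19/25); (474/25, 6/25) → (948/25, 3/25)
T5 scale by (3/2, -1): (888/25, 61/50) → (1332/25, -61/50); (822/25, -33/25) → (1233/25, 33/25); (246/25, -19/25) → (369/25, 19/25); (948/25, 3/25) → (1422/25, -3/25)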